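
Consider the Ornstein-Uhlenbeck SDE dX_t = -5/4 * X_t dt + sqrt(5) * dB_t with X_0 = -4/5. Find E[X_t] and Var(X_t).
E[X_t] = -4*exp(-5*t/4)/5; Var(X_t) = 2 - 2*exp(-5*t/2)

The OU SDE dX = -theta X dt + sigma dB admits the integrating factor exp(theta t): d(exp(theta t) X_t) = sigma exp(theta t) dB_t. Integrating from 0 to t:
  X_t = x_0 * exp(-theta t) + sigma * int_0^t exp(-theta (t-s)) dB_s.
The Itô integral has mean 0 and (by the Itô isometry) variance sigma^2 * int_0^t exp(-2 theta (t - s)) ds = sigma^2 * (1 - exp(-2 theta t)) / (2 theta).
With theta = 5/4, sigma = sqrt(5), x_0 = -4/5:
  E[X_t] = -4/5 * exp(-5/4 t) = -4*exp(-5*t/4)/5
  Var(X_t) = (sqrt(5))^2 * (1 - exp(-2*5/4 t)) / (2 * 5/4) = 2 - 2*exp(-5*t/2).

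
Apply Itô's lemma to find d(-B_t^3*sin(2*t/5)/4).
d(-B_t^3*sin(2*t/5)/4) = (-B_t*(2*B_t^2*cos(2*t/5) + 15*sin(2*t/5))/20) dt + (-3*B_t^2*sin(2*t/5)/4) dB_t

Itô's formula for f(t, x): d f(t, B_t) = (f_t + (1/2) f_xx) dt + f_x dB_t. Compute partials of f(t, x) = -x^3*sin(2*t/5)/4:
  f_t(t,x)  = -x^3*cos(2*t/5)/10
  f_x(t,x)  = -3*x^2*sin(2*t/5)/4
  f_xx(t,x) = -3*x*sin(2*t/5)/2
Assemble drift = f_t + (1/2) f_xx = -x*(2*x^2*cos(2*t/5) + 15*sin(2*t/5))/20 and diffusion = f_x = -3*x^2*sin(2*t/5)/4. Substituting x = B_t:
  d(-B_t^3*sin(2*t/5)/4) = (-B_t*(2*B_t^2*cos(2*t/5) + 15*sin(2*t/5))/20) dt + (-3*B_t^2*sin(2*t/5)/4) dB_t.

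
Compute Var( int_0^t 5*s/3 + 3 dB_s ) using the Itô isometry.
Var = t*(25*t^2 + 135*t + 243)/27

The Itô integral of a deterministic integrand f(s) has mean 0 because each increment f(s) * (B_{s+ds} - B_s) has mean 0. By the Itô isometry:
  Var( int_0^t f(s) dB_s ) = E[ (int_0^t f(s) dB_s)^2 ] = int_0^t f(s)^2 ds.
Here f(s) = 5*s/3 + 3, so f(s)^2 = (5*s + 9)^2/9. Integrate:
  int_0^t ((5*s + 9)^2/9) ds = t*(25*t^2 + 135*t + 243)/27.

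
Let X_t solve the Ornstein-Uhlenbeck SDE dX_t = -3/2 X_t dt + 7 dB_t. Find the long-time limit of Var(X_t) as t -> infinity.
lim Var(X_t) = 49/3

The OU SDE dX = -theta X dt + sigma dB admits the integrating factor exp(theta t): d(exp(theta t) X_t) = sigma exp(theta t) dB_t. Integrating from 0 to t gives X_t = x_0 * exp(-theta t) + sigma * int_0^t exp(-theta (t-s)) dB_s for any initial x_0. The Itô integral has variance (by the Itô isometry) sigma^2 * int_0^t exp(-2 theta (t - s)) ds = sigma^2 * (1 - exp(-2 theta t)) / (2 theta), independent of x_0.
With theta = 3/2, sigma = 7:
  Var(X_t) = (7)^2 * (1 - exp(-2*3/2 t)) / (2 * 3/2) = 49/3 - 49*exp(-3*t)/3.
As t -> infinity, exp(-2*3/2 t) -> 0, so the stationary variance is sigma^2 / (2 theta) = 49/3.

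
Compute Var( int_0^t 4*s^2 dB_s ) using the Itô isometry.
Var = 16*t^5/5

The Itô integral of a deterministic integrand f(s) has mean 0 because each increment f(s) * (B_{s+ds} - B_s) has mean 0. By the Itô isometry:
  Var( int_0^t f(s) dB_s ) = E[ (int_0^t f(s) dB_s)^2 ] = int_0^t f(s)^2 ds.
Here f(s) = 4*s^2, so f(s)^2 = 16*s^4. Integrate:
  int_0^t (16*s^4) ds = 16*t^5/5.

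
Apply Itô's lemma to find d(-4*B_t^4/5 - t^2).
d(-4*B_t^4/5 - t^2) = (-24*B_t^2/5 - 2*t) dt + (-16*B_t^3/5) dB_t

Itô's formula for f(t, x): d f(t, B_t) = (f_t + (1/2) f_xx) dt + f_x dB_t. Compute partials of f(t, x) = -t^2 - 4*x^4/5:
  f_t(t,x)  = -2*t
  f_x(t,x)  = -16*x^3/5
  f_xx(t,x) = -48*x^2/5
Assemble drift = f_t + (1/2) f_xx = -2*t - 24*x^2/5 and diffusion = f_x = -16*x^3/5. Substituting x = B_t:
  d(-4*B_t^4/5 - t^2) = (-24*B_t^2/5 - 2*t) dt + (-16*B_t^3/5) dB_t.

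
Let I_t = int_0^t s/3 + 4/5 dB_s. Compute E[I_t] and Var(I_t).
E[I_t] = 0; Var(I_t) = t*(25*t^2 + 180*t + 432)/675

The Itô integral of a deterministic integrand f(s) has mean 0 because each increment f(s) * (B_{s+ds} - B_s) has mean 0. By the Itô isometry:
  Var( int_0^t f(s) dB_s ) = E[ (int_0^t f(s) dB_s)^2 ] = int_0^t f(s)^2 ds.
Here f(s) = s/3 + 4/5, so f(s)^2 = (5*s + 12)^2/225. Integrate:
  int_0^t ((5*s + 12)^2/225) ds = t*(25*t^2 + 180*t + 432)/675.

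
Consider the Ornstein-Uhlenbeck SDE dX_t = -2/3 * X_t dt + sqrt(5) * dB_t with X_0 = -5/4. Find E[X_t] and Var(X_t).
E[X_t] = -5*exp(-2*t/3)/4; Var(X_t) = 15/4 - 15*exp(-4*t/3)/4

The OU SDE dX = -theta X dt + sigma dB admits the integrating factor exp(theta t): d(exp(theta t) X_t) = sigma exp(theta t) dB_t. Integrating from 0 to t:
  X_t = x_0 * exp(-theta t) + sigma * int_0^t exp(-theta (t-s)) dB_s.
The Itô integral has mean 0 and (by the Itô isometry) variance sigma^2 * int_0^t exp(-2 theta (t - s)) ds = sigma^2 * (1 - exp(-2 theta t)) / (2 theta).
With theta = 2/3, sigma = sqrt(5), x_0 = -5/4:
  E[X_t] = -5/4 * exp(-2/3 t) = -5*exp(-2*t/3)/4
  Var(X_t) = (sqrt(5))^2 * (1 - exp(-2*2/3 t)) / (2 * 2/3) = 15/4 - 15*exp(-4*t/3)/4.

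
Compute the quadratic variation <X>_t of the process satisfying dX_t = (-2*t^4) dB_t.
<X>_t = 4*t^9/9

For an Itô process dX_t = a(t) dt + b(t) dB_t, the quadratic variation is <X>_t = int_0^t b(s)^2 ds (the drift term does not contribute). Here b(s) = -2*s^4, so
  b(s)^2 = 4*s^8.
Integrating from 0 to t:
  <X>_t = int_0^t (4*s^8) ds = 4*t^9/9.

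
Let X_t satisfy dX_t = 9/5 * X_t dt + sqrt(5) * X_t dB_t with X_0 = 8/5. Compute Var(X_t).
Var(X_t) = 64*(exp(5*t) - 1)*exp(18*t/5)/25

For GBM dX = mu X dt + sigma X dB with X_0 = x_0, apply Itô to Y = log X: dY = (mu - sigma^2/2) dt + sigma dB, so Y_t = log(x_0) + (mu - sigma^2/2) t + sigma B_t and hence X_t = x_0 * exp((mu - sigma^2/2) t + sigma B_t).
With mu = 9/5, sigma = sqrt(5), x_0 = 8/5, this gives:
  X_t = 8/5 * exp((-7/10) * t + (sqrt(5)) * B_t).
Since sigma*B_t ~ Normal(0, sigma^2 t), E[exp(sigma*B_t)] = exp(sigma^2 t / 2); so E[X_t] = x_0 * exp((mu - sigma^2/2) t) * exp(sigma^2 t / 2) = x_0 * exp(mu t) = 8*exp(9*t/5)/5.
Var(X_t) = E[X_t^2] - (E[X_t])^2 = x_0^2 * exp(2 mu t) * (exp(sigma^2 t) - 1) = 64*(exp(5*t) - 1)*exp(18*t/5)/25.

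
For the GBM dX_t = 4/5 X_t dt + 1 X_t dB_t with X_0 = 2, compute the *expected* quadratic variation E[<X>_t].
E[<X>_t] = 20*exp(13*t/5)/13 - 20/13

<X>_t = int_0^t (1 * X_s)^2 ds. Taking expectation inside the integral: E[<X>_t] = 1^2 * int_0^t E[X_s^2] ds. For GBM, E[X_s^2] = x_0^2 * exp((2 mu + sigma^2) s). Integrating:
  E[<X>_t] = 1^2 * 2^2 * (exp((2*(4/5) + 1^2) t) - 1) / (2*(4/5) + 1^2)
           = 1^2 * 2^2 * (exp((13/5) t) - 1) / (13/5) = 20*exp(13*t/5)/13 - 20/13.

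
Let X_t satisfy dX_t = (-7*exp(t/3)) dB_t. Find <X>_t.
<X>_t = 147*exp(2*t/3)/2 - 147/2

For an Itô process dX_t = a(t) dt + b(t) dB_t, the quadratic variation is <X>_t = int_0^t b(s)^2 ds (the drift term does not contribute). Here b(s) = -7*exp(s/3), so
  b(s)^2 = 49*exp(2*s/3).
Integrating from 0 to t:
  <X>_t = int_0^t (49*exp(2*s/3)) ds = 147*exp(2*t/3)/2 - 147/2.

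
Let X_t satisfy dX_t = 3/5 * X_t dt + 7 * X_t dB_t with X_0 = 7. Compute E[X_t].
E[X_t] = 7*exp(3*t/5)

For GBM dX = mu X dt + sigma X dB with X_0 = x_0, apply Itô to Y = log X: dY = (mu - sigma^2/2) dt + sigma dB, so Y_t = log(x_0) + (mu - sigma^2/2) t + sigma B_t and hence X_t = x_0 * exp((mu - sigma^2/2) t + sigma B_t).
With mu = 3/5, sigma = 7, x_0 = 7, this gives:
  X_t = 7 * exp((-239/10) * t + (7) * B_t).
Since sigma*B_t ~ Normal(0, sigma^2 t), E[exp(sigma*B_t)] = exp(sigma^2 t / 2); so E[X_t] = x_0 * exp((mu - sigma^2/2) t) * exp(sigma^2 t / 2) = x_0 * exp(mu t) = 7*exp(3*t/5).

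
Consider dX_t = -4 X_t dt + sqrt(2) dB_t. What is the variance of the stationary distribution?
lim Var(X_t) = 1/4

The OU SDE dX = -theta X dt + sigma dB admits the integrating factor exp(theta t): d(exp(theta t) X_t) = sigma exp(theta t) dB_t. Integrating from 0 to t gives X_t = x_0 * exp(-theta t) + sigma * int_0^t exp(-theta (t-s)) dB_s for any initial x_0. The Itô integral has variance (by the Itô isometry) sigma^2 * int_0^t exp(-2 theta (t - s)) ds = sigma^2 * (1 - exp(-2 theta t)) / (2 theta), independent of x_0.
With theta = 4, sigma = sqrt(2):
  Var(X_t) = (sqrt(2))^2 * (1 - exp(-2*4 t)) / (2 * 4) = 1/4 - exp(-8*t)/4.
As t -> infinity, exp(-2*4 t) -> 0, so the stationary variance is sigma^2 / (2 theta) = 1/4.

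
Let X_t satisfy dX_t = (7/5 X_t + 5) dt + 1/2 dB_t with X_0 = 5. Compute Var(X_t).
Var(X_t) = 5*exp(14*t/5)/56 - 5/56

The variance V(t) = Var(X_t) satisfies V'(t) = 2 a V(t) + c^2 with V(0) = 0 (drift coefficient is linear in X, diffusion is constant). With a = 7/5, c = 1/2, the solution is
  V(t) = (c^2 / (2 a)) * (exp(2 a t) - 1)
       = ((1/2)^2 / (2*(7/5))) * (exp((14/5) t) - 1)
       = 5*exp(14*t/5)/56 - 5/56.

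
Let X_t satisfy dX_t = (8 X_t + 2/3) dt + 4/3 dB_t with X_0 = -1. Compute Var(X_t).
Var(X_t) = exp(16*t)/9 - 1/9

The variance V(t) = Var(X_t) satisfies V'(t) = 2 a V(t) + c^2 with V(0) = 0 (drift coefficient is linear in X, diffusion is constant). With a = 8, c = 4/3, the solution is
  V(t) = (c^2 / (2 a)) * (exp(2 a t) - 1)
       = ((4/3)^2 / (2*8)) * (exp(16 t) - 1)
       = exp(16*t)/9 - 1/9.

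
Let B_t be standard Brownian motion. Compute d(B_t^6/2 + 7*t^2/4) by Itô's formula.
d(B_t^6/2 + 7*t^2/4) = (15*B_t^4/2 + 7*t/2) dt + (3*B_t^5) dB_t

Itô's formula for f(t, x): d f(t, B_t) = (f_t + (1/2) f_xx) dt + f_x dB_t. Compute partials of f(t, x) = 7*t^2/4 + x^6/2:
  f_t(t,x)  = 7*t/2
  f_x(t,x)  = 3*x^5
  f_xx(t,x) = 15*x^4
Assemble drift = f_t + (1/2) f_xx = 7*t/2 + 15*x^4/2 and diffusion = f_x = 3*x^5. Substituting x = B_t:
  d(B_t^6/2 + 7*t^2/4) = (15*B_t^4/2 + 7*t/2) dt + (3*B_t^5) dB_t.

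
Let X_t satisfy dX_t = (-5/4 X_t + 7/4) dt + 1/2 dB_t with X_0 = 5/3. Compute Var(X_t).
Var(X_t) = 1/10 - exp(-5*t/2)/10

The variance V(t) = Var(X_t) satisfies V'(t) = 2 a V(t) + c^2 with V(0) = 0 (drift coefficient is linear in X, diffusion is constant). With a = -5/4, c = 1/2, the solution is
  V(t) = (c^2 / (2 a)) * (exp(2 a t) - 1)
       = ((1/2)^2 / (2*(-5/4))) * (exp((-5/2) t) - 1)
       = 1/10 - exp(-5*t/2)/10.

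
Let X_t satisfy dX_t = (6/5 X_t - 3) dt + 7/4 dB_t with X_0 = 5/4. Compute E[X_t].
E[X_t] = 5/2 - 5*exp(6*t/5)/4

Taking expectations and using E[dB_t] = 0, the mean m(t) = E[X_t] satisfies the ODE m'(t) = a m(t) + b with m(0) = x_0. With a = 6/5, b = -3, x_0 = 5/4, the solution is
  m(t) = x_0 * exp(a t) + (b/a) * (exp(a t) - 1)
       = (5/4) * exp((6/5) t) + ((-3)/(6/5)) * (exp((6/5) t) - 1)
       = 5/2 - 5*exp(6*t/5)/4.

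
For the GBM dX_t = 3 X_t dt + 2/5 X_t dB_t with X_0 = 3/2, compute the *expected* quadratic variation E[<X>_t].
E[<X>_t] = 9*exp(154*t/25)/154 - 9/154

<X>_t = int_0^t ((2/5) * X_s)^2 ds. Taking expectation inside the integral: E[<X>_t] = (2/5)^2 * int_0^t E[X_s^2] ds. For GBM, E[X_s^2] = x_0^2 * exp((2 mu + sigma^2) s). Integrating:
  E[<X>_t] = (2/5)^2 * (3/2)^2 * (exp((2*3 + (2/5)^2) t) - 1) / (2*3 + (2/5)^2)
           = (2/5)^2 * (3/2)^2 * (exp((154/25) t) - 1) / (154/25) = 9*exp(154*t/25)/154 - 9/154.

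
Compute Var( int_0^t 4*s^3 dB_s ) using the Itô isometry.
Var = 16*t^7/7

The Itô integral of a deterministic integrand f(s) has mean 0 because each increment f(s) * (B_{s+ds} - B_s) has mean 0. By the Itô isometry:
  Var( int_0^t f(s) dB_s ) = E[ (int_0^t f(s) dB_s)^2 ] = int_0^t f(s)^2 ds.
Here f(s) = 4*s^3, so f(s)^2 = 16*s^6. Integrate:
  int_0^t (16*s^6) ds = 16*t^7/7.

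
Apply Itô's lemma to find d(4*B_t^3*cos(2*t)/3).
d(4*B_t^3*cos(2*t)/3) = (4*B_t*(-2*B_t^2*sin(2*t)/3 + cos(2*t))) dt + (4*B_t^2*cos(2*t)) dB_t

Itô's formula for f(t, x): d f(t, B_t) = (f_t + (1/2) f_xx) dt + f_x dB_t. Compute partials of f(t, x) = 4*x^3*cos(2*t)/3:
  f_t(t,x)  = -8*x^3*sin(2*t)/3
  f_x(t,x)  = 4*x^2*cos(2*t)
  f_xx(t,x) = 8*x*cos(2*t)
Assemble drift = f_t + (1/2) f_xx = 4*x*(-2*x^2*sin(2*t)/3 + cos(2*t)) and diffusion = f_x = 4*x^2*cos(2*t). Substituting x = B_t:
  d(4*B_t^3*cos(2*t)/3) = (4*B_t*(-2*B_t^2*sin(2*t)/3 + cos(2*t))) dt + (4*B_t^2*cos(2*t)) dB_t.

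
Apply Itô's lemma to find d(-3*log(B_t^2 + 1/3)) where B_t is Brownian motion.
d(-3*log(B_t^2 + 1/3)) = (9*(3*B_t^2 - 1)/(3*B_t^2 + 1)^2) dt + (-18*B_t/(3*B_t^2 + 1)) dB_t

Itô's formula for f(B_t) gives d f(B_t) = f'(B_t) dB_t + (1/2) f''(B_t) dt. Compute derivatives of f(x) = -3*log(x^2 + 1/3):
  f'(x)  = -18*x/(3*x^2 + 1)
  f''(x) = 18*(3*x^2 - 1)/(3*x^2 + 1)^2
Substitute x = B_t and multiply the f'' term by 1/2:
  drift     = (1/2) * (18*(3*x^2 - 1)/(3*x^2 + 1)^2) evaluated at B_t = 9*(3*B_t^2 - 1)/(3*B_t^2 + 1)^2
  diffusion = (-18*x/(3*x^2 + 1)) evaluated at B_t = -18*B_t/(3*B_t^2 + 1)
Therefore d(-3*log(B_t^2 + 1/3)) = (9*(3*B_t^2 - 1)/(3*B_t^2 + 1)^2) dt + (-18*B_t/(3*B_t^2 + 1)) dB_t.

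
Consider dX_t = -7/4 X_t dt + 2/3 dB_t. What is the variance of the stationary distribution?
lim Var(X_t) = 8/63

The OU SDE dX = -theta X dt + sigma dB admits the integrating factor exp(theta t): d(exp(theta t) X_t) = sigma exp(theta t) dB_t. Integrating from 0 to t gives X_t = x_0 * exp(-theta t) + sigma * int_0^t exp(-theta (t-s)) dB_s for any initial x_0. The Itô integral has variance (by the Itô isometry) sigma^2 * int_0^t exp(-2 theta (t - s)) ds = sigma^2 * (1 - exp(-2 theta t)) / (2 theta), independent of x_0.
With theta = 7/4, sigma = 2/3:
  Var(X_t) = (2/3)^2 * (1 - exp(-2*7/4 t)) / (2 * 7/4) = 8/63 - 8*exp(-7*t/2)/63.
As t -> infinity, exp(-2*7/4 t) -> 0, so the stationary variance is sigma^2 / (2 theta) = 8/63.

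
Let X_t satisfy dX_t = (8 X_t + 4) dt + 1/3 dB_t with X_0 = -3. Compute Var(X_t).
Var(X_t) = exp(16*t)/144 - 1/144

The variance V(t) = Var(X_t) satisfies V'(t) = 2 a V(t) + c^2 with V(0) = 0 (drift coefficient is linear in X, diffusion is constant). With a = 8, c = 1/3, the solution is
  V(t) = (c^2 / (2 a)) * (exp(2 a t) - 1)
       = ((1/3)^2 / (2*8)) * (exp(16 t) - 1)
       = exp(16*t)/144 - 1/144.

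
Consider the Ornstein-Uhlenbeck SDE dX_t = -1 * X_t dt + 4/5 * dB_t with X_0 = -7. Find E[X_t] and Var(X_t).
E[X_t] = -7*exp(-t); Var(X_t) = 8/25 - 8*exp(-2*t)/25

The OU SDE dX = -theta X dt + sigma dB admits the integrating factor exp(theta t): d(exp(theta t) X_t) = sigma exp(theta t) dB_t. Integrating from 0 to t:
  X_t = x_0 * exp(-theta t) + sigma * int_0^t exp(-theta (t-s)) dB_s.
The Itô integral has mean 0 and (by the Itô isometry) variance sigma^2 * int_0^t exp(-2 theta (t - s)) ds = sigma^2 * (1 - exp(-2 theta t)) / (2 theta).
With theta = 1, sigma = 4/5, x_0 = -7:
  E[X_t] = -7 * exp(-1 t) = -7*exp(-t)
  Var(X_t) = (4/5)^2 * (1 - exp(-2*1 t)) / (2 * 1) = 8/25 - 8*exp(-2*t)/25.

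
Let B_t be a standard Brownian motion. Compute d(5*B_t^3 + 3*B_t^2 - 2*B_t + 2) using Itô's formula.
d(5*B_t^3 + 3*B_t^2 - 2*B_t + 2) = (15*B_t + 3) dt + (15*B_t^2 + 6*B_t - 2) dB_t

Itô's formula for f(B_t) gives d f(B_t) = f'(B_t) dB_t + (1/2) f''(B_t) dt. Compute derivatives of f(x) = 5*x^3 + 3*x^2 - 2*x + 2:
  f'(x)  = 15*x^2 + 6*x - 2
  f''(x) = 30*x + 6
Substitute x = B_t and multiply the f'' term by 1/2:
  drift     = (1/2) * (30*x + 6) evaluated at B_t = 15*B_t + 3
  diffusion = (15*x^2 + 6*x - 2) evaluated at B_t = 15*B_t^2 + 6*B_t - 2
Therefore d(5*B_t^3 + 3*B_t^2 - 2*B_t + 2) = (15*B_t + 3) dt + (15*B_t^2 + 6*B_t - 2) dB_t.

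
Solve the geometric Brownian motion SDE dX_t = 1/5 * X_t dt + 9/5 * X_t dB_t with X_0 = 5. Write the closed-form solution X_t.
X_t = 5 * exp((-71/50) * t + (9/5) * B_t)

For GBM dX = mu X dt + sigma X dB with X_0 = x_0, apply Itô to Y = log X: dY = (mu - sigma^2/2) dt + sigma dB, so Y_t = log(x_0) + (mu - sigma^2/2) t + sigma B_t and hence X_t = x_0 * exp((mu - sigma^2/2) t + sigma B_t).
With mu = 1/5, sigma = 9/5, x_0 = 5, this gives:
  X_t = 5 * exp((-71/50) * t + (9/5) * B_t).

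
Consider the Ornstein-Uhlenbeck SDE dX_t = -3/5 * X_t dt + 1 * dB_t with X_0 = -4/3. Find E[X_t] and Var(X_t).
E[X_t] = -4*exp(-3*t/5)/3; Var(X_t) = 5/6 - 5*exp(-6*t/5)/6

The OU SDE dX = -theta X dt + sigma dB admits the integrating factor exp(theta t): d(exp(theta t) X_t) = sigma exp(theta t) dB_t. Integrating from 0 to t:
  X_t = x_0 * exp(-theta t) + sigma * int_0^t exp(-theta (t-s)) dB_s.
The Itô integral has mean 0 and (by the Itô isometry) variance sigma^2 * int_0^t exp(-2 theta (t - s)) ds = sigma^2 * (1 - exp(-2 theta t)) / (2 theta).
With theta = 3/5, sigma = 1, x_0 = -4/3:
  E[X_t] = -4/3 * exp(-3/5 t) = -4*exp(-3*t/5)/3
  Var(X_t) = (1)^2 * (1 - exp(-2*3/5 t)) / (2 * 3/5) = 5/6 - 5*exp(-6*t/5)/6.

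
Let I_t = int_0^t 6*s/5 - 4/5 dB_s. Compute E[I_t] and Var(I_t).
E[I_t] = 0; Var(I_t) = 4*t*(3*t^2 - 6*t + 4)/25

The Itô integral of a deterministic integrand f(s) has mean 0 because each increment f(s) * (B_{s+ds} - B_s) has mean 0. By the Itô isometry:
  Var( int_0^t f(s) dB_s ) = E[ (int_0^t f(s) dB_s)^2 ] = int_0^t f(s)^2 ds.
Here f(s) = 6*s/5 - 4/5, so f(s)^2 = 4*(3*s - 2)^2/25. Integrate:
  int_0^t (4*(3*s - 2)^2/25) ds = 4*t*(3*t^2 - 6*t + 4)/25.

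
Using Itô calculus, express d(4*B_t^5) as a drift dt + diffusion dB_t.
d(4*B_t^5) = (40*B_t^3) dt + (20*B_t^4) dB_t

Itô's formula for f(B_t) gives d f(B_t) = f'(B_t) dB_t + (1/2) f''(B_t) dt. Compute derivatives of f(x) = 4*x^5:
  f'(x)  = 20*x^4
  f''(x) = 80*x^3
Substitute x = B_t and multiply the f'' term by 1/2:
  drift     = (1/2) * (80*x^3) evaluated at B_t = 40*B_t^3
  diffusion = (20*x^4) evaluated at B_t = 20*B_t^4
Therefore d(4*B_t^5) = (40*B_t^3) dt + (20*B_t^4) dB_t.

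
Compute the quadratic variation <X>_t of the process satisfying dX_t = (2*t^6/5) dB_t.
<X>_t = 4*t^13/325

For an Itô process dX_t = a(t) dt + b(t) dB_t, the quadratic variation is <X>_t = int_0^t b(s)^2 ds (the drift term does not contribute). Here b(s) = 2*s^6/5, so
  b(s)^2 = 4*s^12/25.
Integrating from 0 to t:
  <X>_t = int_0^t (4*s^12/25) ds = 4*t^13/325.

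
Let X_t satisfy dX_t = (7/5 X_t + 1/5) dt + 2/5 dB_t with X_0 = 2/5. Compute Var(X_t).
Var(X_t) = 2*exp(14*t/5)/35 - 2/35

The variance V(t) = Var(X_t) satisfies V'(t) = 2 a V(t) + c^2 with V(0) = 0 (drift coefficient is linear in X, diffusion is constant). With a = 7/5, c = 2/5, the solution is
  V(t) = (c^2 / (2 a)) * (exp(2 a t) - 1)
       = ((2/5)^2 / (2*(7/5))) * (exp((14/5) t) - 1)
       = 2*exp(14*t/5)/35 - 2/35.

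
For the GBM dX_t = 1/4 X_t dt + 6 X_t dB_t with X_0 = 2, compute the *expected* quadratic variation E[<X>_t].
E[<X>_t] = 288*exp(73*t/2)/73 - 288/73

<X>_t = int_0^t (6 * X_s)^2 ds. Taking expectation inside the integral: E[<X>_t] = 6^2 * int_0^t E[X_s^2] ds. For GBM, E[X_s^2] = x_0^2 * exp((2 mu + sigma^2) s). Integrating:
  E[<X>_t] = 6^2 * 2^2 * (exp((2*(1/4) + 6^2) t) - 1) / (2*(1/4) + 6^2)
           = 6^2 * 2^2 * (exp((73/2) t) - 1) / (73/2) = 288*exp(73*t/2)/73 - 288/73.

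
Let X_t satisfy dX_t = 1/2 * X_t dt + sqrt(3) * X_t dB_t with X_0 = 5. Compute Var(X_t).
Var(X_t) = 25*(exp(3*t) - 1)*exp(t)

For GBM dX = mu X dt + sigma X dB with X_0 = x_0, apply Itô to Y = log X: dY = (mu - sigma^2/2) dt + sigma dB, so Y_t = log(x_0) + (mu - sigma^2/2) t + sigma B_t and hence X_t = x_0 * exp((mu - sigma^2/2) t + sigma B_t).
With mu = 1/2, sigma = sqrt(3), x_0 = 5, this gives:
  X_t = 5 * exp((-1) * t + (sqrt(3)) * B_t).
Since sigma*B_t ~ Normal(0, sigma^2 t), E[exp(sigma*B_t)] = exp(sigma^2 t / 2); so E[X_t] = x_0 * exp((mu - sigma^2/2) t) * exp(sigma^2 t / 2) = x_0 * exp(mu t) = 5*exp(t/2).
Var(X_t) = E[X_t^2] - (E[X_t])^2 = x_0^2 * exp(2 mu t) * (exp(sigma^2 t) - 1) = 25*(exp(3*t) - 1)*exp(t).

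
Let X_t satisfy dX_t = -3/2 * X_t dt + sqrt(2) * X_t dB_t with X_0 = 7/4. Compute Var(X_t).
Var(X_t) = (49*exp(2*t) - 49)*exp(-3*t)/16

For GBM dX = mu X dt + sigma X dB with X_0 = x_0, apply Itô to Y = log X: dY = (mu - sigma^2/2) dt + sigma dB, so Y_t = log(x_0) + (mu - sigma^2/2) t + sigma B_t and hence X_t = x_0 * exp((mu - sigma^2/2) t + sigma B_t).
With mu = -3/2, sigma = sqrt(2), x_0 = 7/4, this gives:
  X_t = 7/4 * exp((-5/2) * t + (sqrt(2)) * B_t).
Since sigma*B_t ~ Normal(0, sigma^2 t), E[exp(sigma*B_t)] = exp(sigma^2 t / 2); so E[X_t] = x_0 * exp((mu - sigma^2/2) t) * exp(sigma^2 t / 2) = x_0 * exp(mu t) = 7*exp(-3*t/2)/4.
Var(X_t) = E[X_t^2] - (E[X_t])^2 = x_0^2 * exp(2 mu t) * (exp(sigma^2 t) - 1) = (49*exp(2*t) - 49)*exp(-3*t)/16.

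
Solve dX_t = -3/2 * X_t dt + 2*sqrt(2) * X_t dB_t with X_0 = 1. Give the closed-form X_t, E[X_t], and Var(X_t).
X_t = 1 * exp((-11/2) t + (2*sqrt(2)) B_t); E[X_t] = exp(-3*t/2); Var(X_t) = (exp(8*t) - 1)*exp(-3*t)

For GBM dX = mu X dt + sigma X dB with X_0 = x_0, apply Itô to Y = log X: dY = (mu - sigma^2/2) dt + sigma dB, so Y_t = log(x_0) + (mu - sigma^2/2) t + sigma B_t and hence X_t = x_0 * exp((mu - sigma^2/2) t + sigma B_t).
With mu = -3/2, sigma = 2*sqrt(2), x_0 = 1, this gives:
  X_t = 1 * exp((-11/2) * t + (2*sqrt(2)) * B_t).
Since sigma*B_t ~ Normal(0, sigma^2 t), E[exp(sigma*B_t)] = exp(sigma^2 t / 2); so E[X_t] = x_0 * exp((mu - sigma^2/2) t) * exp(sigma^2 t / 2) = x_0 * exp(mu t) = exp(-3*t/2).
Var(X_t) = E[X_t^2] - (E[X_t])^2 = x_0^2 * exp(2 mu t) * (exp(sigma^2 t) - 1) = (exp(8*t) - 1)*exp(-3*t).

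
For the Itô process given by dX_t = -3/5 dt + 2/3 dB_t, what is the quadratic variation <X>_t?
<X>_t = 4*t/9

For an Itô process dX_t = a(t) dt + b(t) dB_t, the quadratic variation is <X>_t = int_0^t b(s)^2 ds (the drift term does not contribute). Here b(s) = 2/3, so
  b(s)^2 = 4/9.
Integrating from 0 to t:
  <X>_t = int_0^t (4/9) ds = 4*t/9.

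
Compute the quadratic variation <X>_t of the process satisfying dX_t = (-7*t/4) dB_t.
<X>_t = 49*t^3/48

For an Itô process dX_t = a(t) dt + b(t) dB_t, the quadratic variation is <X>_t = int_0^t b(s)^2 ds (the drift term does not contribute). Here b(s) = -7*s/4, so
  b(s)^2 = 49*s^2/16.
Integrating from 0 to t:
  <X>_t = int_0^t (49*s^2/16) ds = 49*t^3/48.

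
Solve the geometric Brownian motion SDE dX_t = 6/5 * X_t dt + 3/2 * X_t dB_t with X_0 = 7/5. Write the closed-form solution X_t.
X_t = 7/5 * exp((3/40) * t + (3/2) * B_t)

For GBM dX = mu X dt + sigma X dB with X_0 = x_0, apply Itô to Y = log X: dY = (mu - sigma^2/2) dt + sigma dB, so Y_t = log(x_0) + (mu - sigma^2/2) t + sigma B_t and hence X_t = x_0 * exp((mu - sigma^2/2) t + sigma B_t).
With mu = 6/5, sigma = 3/2, x_0 = 7/5, this gives:
  X_t = 7/5 * exp((3/40) * t + (3/2) * B_t).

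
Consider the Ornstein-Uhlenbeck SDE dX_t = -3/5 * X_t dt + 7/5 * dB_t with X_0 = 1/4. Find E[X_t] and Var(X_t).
E[X_t] = exp(-3*t/5)/4; Var(X_t) = 49/30 - 49*exp(-6*t/5)/30

The OU SDE dX = -theta X dt + sigma dB admits the integrating factor exp(theta t): d(exp(theta t) X_t) = sigma exp(theta t) dB_t. Integrating from 0 to t:
  X_t = x_0 * exp(-theta t) + sigma * int_0^t exp(-theta (t-s)) dB_s.
The Itô integral has mean 0 and (by the Itô isometry) variance sigma^2 * int_0^t exp(-2 theta (t - s)) ds = sigma^2 * (1 - exp(-2 theta t)) / (2 theta).
With theta = 3/5, sigma = 7/5, x_0 = 1/4:
  E[X_t] = 1/4 * exp(-3/5 t) = exp(-3*t/5)/4
  Var(X_t) = (7/5)^2 * (1 - exp(-2*3/5 t)) / (2 * 3/5) = 49/30 - 49*exp(-6*t/5)/30.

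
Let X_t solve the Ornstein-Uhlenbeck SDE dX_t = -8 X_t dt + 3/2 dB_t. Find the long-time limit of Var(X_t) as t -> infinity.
lim Var(X_t) = 9/64

The OU SDE dX = -theta X dt + sigma dB admits the integrating factor exp(theta t): d(exp(theta t) X_t) = sigma exp(theta t) dB_t. Integrating from 0 to t gives X_t = x_0 * exp(-theta t) + sigma * int_0^t exp(-theta (t-s)) dB_s for any initial x_0. The Itô integral has variance (by the Itô isometry) sigma^2 * int_0^t exp(-2 theta (t - s)) ds = sigma^2 * (1 - exp(-2 theta t)) / (2 theta), independent of x_0.
With theta = 8, sigma = 3/2:
  Var(X_t) = (3/2)^2 * (1 - exp(-2*8 t)) / (2 * 8) = 9/64 - 9*exp(-16*t)/64.
As t -> infinity, exp(-2*8 t) -> 0, so the stationary variance is sigma^2 / (2 theta) = 9/64.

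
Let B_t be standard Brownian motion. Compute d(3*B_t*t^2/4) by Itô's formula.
d(3*B_t*t^2/4) = (3*B_t*t/2) dt + (3*t^2/4) dB_t

Itô's formula for f(t, x): d f(t, B_t) = (f_t + (1/2) f_xx) dt + f_x dB_t. Compute partials of f(t, x) = 3*t^2*x/4:
  f_t(t,x)  = 3*t*x/2
  f_x(t,x)  = 3*t^2/4
  f_xx(t,x) = 0
Assemble drift = f_t + (1/2) f_xx = 3*t*x/2 and diffusion = f_x = 3*t^2/4. Substituting x = B_t:
  d(3*B_t*t^2/4) = (3*B_t*t/2) dt + (3*t^2/4) dB_t.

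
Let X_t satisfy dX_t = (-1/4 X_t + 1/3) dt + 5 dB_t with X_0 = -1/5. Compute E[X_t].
E[X_t] = 4/3 - 23*exp(-t/4)/15

Taking expectations and using E[dB_t] = 0, the mean m(t) = E[X_t] satisfies the ODE m'(t) = a m(t) + b with m(0) = x_0. With a = -1/4, b = 1/3, x_0 = -1/5, the solution is
  m(t) = x_0 * exp(a t) + (b/a) * (exp(a t) - 1)
       = (-1/5) * exp((-1/4) t) + ((1/3)/(-1/4)) * (exp((-1/4) t) - 1)
       = 4/3 - 23*exp(-t/4)/15.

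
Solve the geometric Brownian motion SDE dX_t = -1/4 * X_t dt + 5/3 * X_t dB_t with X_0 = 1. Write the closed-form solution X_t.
X_t = 1 * exp((-59/36) * t + (5/3) * B_t)

For GBM dX = mu X dt + sigma X dB with X_0 = x_0, apply Itô to Y = log X: dY = (mu - sigma^2/2) dt + sigma dB, so Y_t = log(x_0) + (mu - sigma^2/2) t + sigma B_t and hence X_t = x_0 * exp((mu - sigma^2/2) t + sigma B_t).
With mu = -1/4, sigma = 5/3, x_0 = 1, this gives:
  X_t = 1 * exp((-59/36) * t + (5/3) * B_t).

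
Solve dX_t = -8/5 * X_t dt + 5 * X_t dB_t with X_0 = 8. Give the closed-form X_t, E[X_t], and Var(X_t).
X_t = 8 * exp((-141/10) t + (5) B_t); E[X_t] = 8*exp(-8*t/5); Var(X_t) = (64*exp(25*t) - 64)*exp(-16*t/5)

For GBM dX = mu X dt + sigma X dB with X_0 = x_0, apply Itô to Y = log X: dY = (mu - sigma^2/2) dt + sigma dB, so Y_t = log(x_0) + (mu - sigma^2/2) t + sigma B_t and hence X_t = x_0 * exp((mu - sigma^2/2) t + sigma B_t).
With mu = -8/5, sigma = 5, x_0 = 8, this gives:
  X_t = 8 * exp((-141/10) * t + (5) * B_t).
Since sigma*B_t ~ Normal(0, sigma^2 t), E[exp(sigma*B_t)] = exp(sigma^2 t / 2); so E[X_t] = x_0 * exp((mu - sigma^2/2) t) * exp(sigma^2 t / 2) = x_0 * exp(mu t) = 8*exp(-8*t/5).
Var(X_t) = E[X_t^2] - (E[X_t])^2 = x_0^2 * exp(2 mu t) * (exp(sigma^2 t) - 1) = (64*exp(25*t) - 64)*exp(-16*t/5).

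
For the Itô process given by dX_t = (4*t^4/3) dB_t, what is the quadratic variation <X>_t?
<X>_t = 16*t^9/81

For an Itô process dX_t = a(t) dt + b(t) dB_t, the quadratic variation is <X>_t = int_0^t b(s)^2 ds (the drift term does not contribute). Here b(s) = 4*s^4/3, so
  b(s)^2 = 16*s^8/9.
Integrating from 0 to t:
  <X>_t = int_0^t (16*s^8/9) ds = 16*t^9/81.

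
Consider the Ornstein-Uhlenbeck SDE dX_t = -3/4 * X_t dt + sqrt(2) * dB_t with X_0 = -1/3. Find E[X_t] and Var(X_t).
E[X_t] = -exp(-3*t/4)/3; Var(X_t) = 4/3 - 4*exp(-3*t/2)/3

The OU SDE dX = -theta X dt + sigma dB admits the integrating factor exp(theta t): d(exp(theta t) X_t) = sigma exp(theta t) dB_t. Integrating from 0 to t:
  X_t = x_0 * exp(-theta t) + sigma * int_0^t exp(-theta (t-s)) dB_s.
The Itô integral has mean 0 and (by the Itô isometry) variance sigma^2 * int_0^t exp(-2 theta (t - s)) ds = sigma^2 * (1 - exp(-2 theta t)) / (2 theta).
With theta = 3/4, sigma = sqrt(2), x_0 = -1/3:
  E[X_t] = -1/3 * exp(-3/4 t) = -exp(-3*t/4)/3
  Var(X_t) = (sqrt(2))^2 * (1 - exp(-2*3/4 t)) / (2 * 3/4) = 4/3 - 4*exp(-3*t/2)/3.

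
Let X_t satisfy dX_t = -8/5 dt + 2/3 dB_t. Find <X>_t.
<X>_t = 4*t/9

For an Itô process dX_t = a(t) dt + b(t) dB_t, the quadratic variation is <X>_t = int_0^t b(s)^2 ds (the drift term does not contribute). Here b(s) = 2/3, so
  b(s)^2 = 4/9.
Integrating from 0 to t:
  <X>_t = int_0^t (4/9) ds = 4*t/9.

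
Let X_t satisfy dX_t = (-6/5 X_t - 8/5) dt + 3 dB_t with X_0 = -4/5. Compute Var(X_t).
Var(X_t) = 15/4 - 15*exp(-12*t/5)/4

The variance V(t) = Var(X_t) satisfies V'(t) = 2 a V(t) + c^2 with V(0) = 0 (drift coefficient is linear in X, diffusion is constant). With a = -6/5, c = 3, the solution is
  V(t) = (c^2 / (2 a)) * (exp(2 a t) - 1)
       = (3^2 / (2*(-6/5))) * (exp((-12/5) t) - 1)
       = 15/4 - 15*exp(-12*t/5)/4.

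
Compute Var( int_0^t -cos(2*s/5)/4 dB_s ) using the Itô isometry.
Var = t/32 + 5*sin(4*t/5)/128

The Itô integral of a deterministic integrand f(s) has mean 0 because each increment f(s) * (B_{s+ds} - B_s) has mean 0. By the Itô isometry:
  Var( int_0^t f(s) dB_s ) = E[ (int_0^t f(s) dB_s)^2 ] = int_0^t f(s)^2 ds.
Here f(s) = -cos(2*s/5)/4, so f(s)^2 = cos(2*s/5)^2/16. Integrate:
  int_0^t (cos(2*s/5)^2/16) ds = t/32 + 5*sin(4*t/5)/128.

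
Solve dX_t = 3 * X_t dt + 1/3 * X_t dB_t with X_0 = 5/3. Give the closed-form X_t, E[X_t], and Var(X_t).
X_t = 5/3 * exp((53/18) t + (1/3) B_t); E[X_t] = 5*exp(3*t)/3; Var(X_t) = 25*(exp(t/9) - 1)*exp(6*t)/9

For GBM dX = mu X dt + sigma X dB with X_0 = x_0, apply Itô to Y = log X: dY = (mu - sigma^2/2) dt + sigma dB, so Y_t = log(x_0) + (mu - sigma^2/2) t + sigma B_t and hence X_t = x_0 * exp((mu - sigma^2/2) t + sigma B_t).
With mu = 3, sigma = 1/3, x_0 = 5/3, this gives:
  X_t = 5/3 * exp((53/18) * t + (1/3) * B_t).
Since sigma*B_t ~ Normal(0, sigma^2 t), E[exp(sigma*B_t)] = exp(sigma^2 t / 2); so E[X_t] = x_0 * exp((mu - sigma^2/2) t) * exp(sigma^2 t / 2) = x_0 * exp(mu t) = 5*exp(3*t)/3.
Var(X_t) = E[X_t^2] - (E[X_t])^2 = x_0^2 * exp(2 mu t) * (exp(sigma^2 t) - 1) = 25*(exp(t/9) - 1)*exp(6*t)/9.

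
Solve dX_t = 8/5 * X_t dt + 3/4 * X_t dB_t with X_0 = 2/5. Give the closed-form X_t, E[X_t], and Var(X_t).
X_t = 2/5 * exp((211/160) t + (3/4) B_t); E[X_t] = 2*exp(8*t/5)/5; Var(X_t) = 4*(exp(9*t/16) - 1)*exp(16*t/5)/25

For GBM dX = mu X dt + sigma X dB with X_0 = x_0, apply Itô to Y = log X: dY = (mu - sigma^2/2) dt + sigma dB, so Y_t = log(x_0) + (mu - sigma^2/2) t + sigma B_t and hence X_t = x_0 * exp((mu - sigma^2/2) t + sigma B_t).
With mu = 8/5, sigma = 3/4, x_0 = 2/5, this gives:
  X_t = 2/5 * exp((211/160) * t + (3/4) * B_t).
Since sigma*B_t ~ Normal(0, sigma^2 t), E[exp(sigma*B_t)] = exp(sigma^2 t / 2); so E[X_t] = x_0 * exp((mu - sigma^2/2) t) * exp(sigma^2 t / 2) = x_0 * exp(mu t) = 2*exp(8*t/5)/5.
Var(X_t) = E[X_t^2] - (E[X_t])^2 = x_0^2 * exp(2 mu t) * (exp(sigma^2 t) - 1) = 4*(exp(9*t/16) - 1)*exp(16*t/5)/25.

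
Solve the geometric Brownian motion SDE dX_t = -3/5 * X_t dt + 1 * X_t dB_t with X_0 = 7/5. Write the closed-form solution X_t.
X_t = 7/5 * exp((-11/10) * t + (1) * B_t)

For GBM dX = mu X dt + sigma X dB with X_0 = x_0, apply Itô to Y = log X: dY = (mu - sigma^2/2) dt + sigma dB, so Y_t = log(x_0) + (mu - sigma^2/2) t + sigma B_t and hence X_t = x_0 * exp((mu - sigma^2/2) t + sigma B_t).
With mu = -3/5, sigma = 1, x_0 = 7/5, this gives:
  X_t = 7/5 * exp((-11/10) * t + (1) * B_t).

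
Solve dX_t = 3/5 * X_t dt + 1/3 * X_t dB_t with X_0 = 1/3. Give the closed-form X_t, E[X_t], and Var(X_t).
X_t = 1/3 * exp((49/90) t + (1/3) B_t); E[X_t] = exp(3*t/5)/3; Var(X_t) = (exp(t/9) - 1)*exp(6*t/5)/9

For GBM dX = mu X dt + sigma X dB with X_0 = x_0, apply Itô to Y = log X: dY = (mu - sigma^2/2) dt + sigma dB, so Y_t = log(x_0) + (mu - sigma^2/2) t + sigma B_t and hence X_t = x_0 * exp((mu - sigma^2/2) t + sigma B_t).
With mu = 3/5, sigma = 1/3, x_0 = 1/3, this gives:
  X_t = 1/3 * exp((49/90) * t + (1/3) * B_t).
Since sigma*B_t ~ Normal(0, sigma^2 t), E[exp(sigma*B_t)] = exp(sigma^2 t / 2); so E[X_t] = x_0 * exp((mu - sigma^2/2) t) * exp(sigma^2 t / 2) = x_0 * exp(mu t) = exp(3*t/5)/3.
Var(X_t) = E[X_t^2] - (E[X_t])^2 = x_0^2 * exp(2 mu t) * (exp(sigma^2 t) - 1) = (exp(t/9) - 1)*exp(6*t/5)/9.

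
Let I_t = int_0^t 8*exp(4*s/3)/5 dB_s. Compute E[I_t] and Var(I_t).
E[I_t] = 0; Var(I_t) = 24*exp(8*t/3)/25 - 24/25

The Itô integral of a deterministic integrand f(s) has mean 0 because each increment f(s) * (B_{s+ds} - B_s) has mean 0. By the Itô isometry:
  Var( int_0^t f(s) dB_s ) = E[ (int_0^t f(s) dB_s)^2 ] = int_0^t f(s)^2 ds.
Here f(s) = 8*exp(4*s/3)/5, so f(s)^2 = 64*exp(8*s/3)/25. Integrate:
  int_0^t (64*exp(8*s/3)/25) ds = 24*exp(8*t/3)/25 - 24/25.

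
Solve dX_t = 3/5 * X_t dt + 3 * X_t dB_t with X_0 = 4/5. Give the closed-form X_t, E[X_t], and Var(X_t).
X_t = 4/5 * exp((-39/10) t + (3) B_t); E[X_t] = 4*exp(3*t/5)/5; Var(X_t) = 16*(exp(9*t) - 1)*exp(6*t/5)/25

For GBM dX = mu X dt + sigma X dB with X_0 = x_0, apply Itô to Y = log X: dY = (mu - sigma^2/2) dt + sigma dB, so Y_t = log(x_0) + (mu - sigma^2/2) t + sigma B_t and hence X_t = x_0 * exp((mu - sigma^2/2) t + sigma B_t).
With mu = 3/5, sigma = 3, x_0 = 4/5, this gives:
  X_t = 4/5 * exp((-39/10) * t + (3) * B_t).
Since sigma*B_t ~ Normal(0, sigma^2 t), E[exp(sigma*B_t)] = exp(sigma^2 t / 2); so E[X_t] = x_0 * exp((mu - sigma^2/2) t) * exp(sigma^2 t / 2) = x_0 * exp(mu t) = 4*exp(3*t/5)/5.
Var(X_t) = E[X_t^2] - (E[X_t])^2 = x_0^2 * exp(2 mu t) * (exp(sigma^2 t) - 1) = 16*(exp(9*t) - 1)*exp(6*t/5)/25.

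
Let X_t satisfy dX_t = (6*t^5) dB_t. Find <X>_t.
<X>_t = 36*t^11/11

For an Itô process dX_t = a(t) dt + b(t) dB_t, the quadratic variation is <X>_t = int_0^t b(s)^2 ds (the drift term does not contribute). Here b(s) = 6*s^5, so
  b(s)^2 = 36*s^10.
Integrating from 0 to t:
  <X>_t = int_0^t (36*s^10) ds = 36*t^11/11.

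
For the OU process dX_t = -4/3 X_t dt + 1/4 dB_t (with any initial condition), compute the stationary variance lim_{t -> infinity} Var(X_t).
lim Var(X_t) = 3/128

The OU SDE dX = -theta X dt + sigma dB admits the integrating factor exp(theta t): d(exp(theta t) X_t) = sigma exp(theta t) dB_t. Integrating from 0 to t gives X_t = x_0 * exp(-theta t) + sigma * int_0^t exp(-theta (t-s)) dB_s for any initial x_0. The Itô integral has variance (by the Itô isometry) sigma^2 * int_0^t exp(-2 theta (t - s)) ds = sigma^2 * (1 - exp(-2 theta t)) / (2 theta), independent of x_0.
With theta = 4/3, sigma = 1/4:
  Var(X_t) = (1/4)^2 * (1 - exp(-2*4/3 t)) / (2 * 4/3) = 3/128 - 3*exp(-8*t/3)/128.
As t -> infinity, exp(-2*4/3 t) -> 0, so the stationary variance is sigma^2 / (2 theta) = 3/128.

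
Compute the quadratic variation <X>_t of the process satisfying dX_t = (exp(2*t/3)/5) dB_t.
<X>_t = 3*exp(4*t/3)/100 - 3/100

For an Itô process dX_t = a(t) dt + b(t) dB_t, the quadratic variation is <X>_t = int_0^t b(s)^2 ds (the drift term does not contribute). Here b(s) = exp(2*s/3)/5, so
  b(s)^2 = exp(4*s/3)/25.
Integrating from 0 to t:
  <X>_t = int_0^t (exp(4*s/3)/25) ds = 3*exp(4*t/3)/100 - 3/100.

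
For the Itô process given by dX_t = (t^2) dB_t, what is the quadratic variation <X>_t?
<X>_t = t^5/5

For an Itô process dX_t = a(t) dt + b(t) dB_t, the quadratic variation is <X>_t = int_0^t b(s)^2 ds (the drift term does not contribute). Here b(s) = s^2, so
  b(s)^2 = s^4.
Integrating from 0 to t:
  <X>_t = int_0^t (s^4) ds = t^5/5.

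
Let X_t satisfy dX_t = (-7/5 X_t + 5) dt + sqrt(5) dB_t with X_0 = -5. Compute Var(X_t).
Var(X_t) = 25/14 - 25*exp(-14*t/5)/14

The variance V(t) = Var(X_t) satisfies V'(t) = 2 a V(t) + c^2 with V(0) = 0 (drift coefficient is linear in X, diffusion is constant). With a = -7/5, c = sqrt(5), the solution is
  V(t) = (c^2 / (2 a)) * (exp(2 a t) - 1)
       = (sqrt(5)^2 / (2*(-7/5))) * (exp((-14/5) t) - 1)
       = 25/14 - 25*exp(-14*t/5)/14.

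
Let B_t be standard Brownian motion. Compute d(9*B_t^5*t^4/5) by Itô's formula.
d(9*B_t^5*t^4/5) = (B_t^3*t^3*(36*B_t^2/5 + 18*t)) dt + (9*B_t^4*t^4) dB_t

Itô's formula for f(t, x): d f(t, B_t) = (f_t + (1/2) f_xx) dt + f_x dB_t. Compute partials of f(t, x) = 9*t^4*x^5/5:
  f_t(t,x)  = 36*t^3*x^5/5
  f_x(t,x)  = 9*t^4*x^4
  f_xx(t,x) = 36*t^4*x^3
Assemble drift = f_t + (1/2) f_xx = t^3*x^3*(18*t + 36*x^2/5) and diffusion = f_x = 9*t^4*x^4. Substituting x = B_t:
  d(9*B_t^5*t^4/5) = (B_t^3*t^3*(36*B_t^2/5 + 18*t)) dt + (9*B_t^4*t^4) dB_t.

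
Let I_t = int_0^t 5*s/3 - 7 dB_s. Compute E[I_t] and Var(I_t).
E[I_t] = 0; Var(I_t) = t*(25*t^2 - 315*t + 1323)/27

The Itô integral of a deterministic integrand f(s) has mean 0 because each increment f(s) * (B_{s+ds} - B_s) has mean 0. By the Itô isometry:
  Var( int_0^t f(s) dB_s ) = E[ (int_0^t f(s) dB_s)^2 ] = int_0^t f(s)^2 ds.
Here f(s) = 5*s/3 - 7, so f(s)^2 = (5*s - 21)^2/9. Integrate:
  int_0^t ((5*s - 21)^2/9) ds = t*(25*t^2 - 315*t + 1323)/27.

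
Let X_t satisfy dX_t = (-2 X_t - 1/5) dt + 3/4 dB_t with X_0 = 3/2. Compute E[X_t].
E[X_t] = -1/10 + 8*exp(-2*t)/5

Taking expectations and using E[dB_t] = 0, the mean m(t) = E[X_t] satisfies the ODE m'(t) = a m(t) + b with m(0) = x_0. With a = -2, b = -1/5, x_0 = 3/2, the solution is
  m(t) = x_0 * exp(a t) + (b/a) * (exp(a t) - 1)
       = (3/2) * exp((-2) t) + ((-1/5)/(-2)) * (exp((-2) t) - 1)
       = -1/10 + 8*exp(-2*t)/5.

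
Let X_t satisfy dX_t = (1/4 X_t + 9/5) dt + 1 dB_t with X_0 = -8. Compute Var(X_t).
Var(X_t) = 2*exp(t/2) - 2

The variance V(t) = Var(X_t) satisfies V'(t) = 2 a V(t) + c^2 with V(0) = 0 (drift coefficient is linear in X, diffusion is constant). With a = 1/4, c = 1, the solution is
  V(t) = (c^2 / (2 a)) * (exp(2 a t) - 1)
       = (1^2 / (2*(1/4))) * (exp((1/2) t) - 1)
       = 2*exp(t/2) - 2.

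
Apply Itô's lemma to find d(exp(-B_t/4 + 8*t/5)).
d(exp(-B_t/4 + 8*t/5)) = (261*exp(-B_t/4 + 8*t/5)/160) dt + (-exp(-B_t/4 + 8*t/5)/4) dB_t

Itô's formula for f(t, x): d f(t, B_t) = (f_t + (1/2) f_xx) dt + f_x dB_t. Compute partials of f(t, x) = exp(8*t/5 - x/4):
  f_t(t,x)  = 8*exp(8*t/5 - x/4)/5
  f_x(t,x)  = -exp(8*t/5 - x/4)/4
  f_xx(t,x) = exp(8*t/5 - x/4)/16
Assemble drift = f_t + (1/2) f_xx = 261*exp(8*t/5 - x/4)/160 and diffusion = f_x = -exp(8*t/5 - x/4)/4. Substituting x = B_t:
  d(exp(-B_t/4 + 8*t/5)) = (261*exp(-B_t/4 + 8*t/5)/160) dt + (-exp(-B_t/4 + 8*t/5)/4) dB_t.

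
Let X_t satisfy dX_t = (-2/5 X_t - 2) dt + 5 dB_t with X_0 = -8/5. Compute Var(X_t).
Var(X_t) = 125/4 - 125*exp(-4*t/5)/4

The variance V(t) = Var(X_t) satisfies V'(t) = 2 a V(t) + c^2 with V(0) = 0 (drift coefficient is linear in X, diffusion is constant). With a = -2/5, c = 5, the solution is
  V(t) = (c^2 / (2 a)) * (exp(2 a t) - 1)
       = (5^2 / (2*(-2/5))) * (exp((-4/5) t) - 1)
       = 125/4 - 125*exp(-4*t/5)/4.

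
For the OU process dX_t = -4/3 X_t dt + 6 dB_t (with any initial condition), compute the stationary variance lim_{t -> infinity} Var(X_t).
lim Var(X_t) = 27/2

The OU SDE dX = -theta X dt + sigma dB admits the integrating factor exp(theta t): d(exp(theta t) X_t) = sigma exp(theta t) dB_t. Integrating from 0 to t gives X_t = x_0 * exp(-theta t) + sigma * int_0^t exp(-theta (t-s)) dB_s for any initial x_0. The Itô integral has variance (by the Itô isometry) sigma^2 * int_0^t exp(-2 theta (t - s)) ds = sigma^2 * (1 - exp(-2 theta t)) / (2 theta), independent of x_0.
With theta = 4/3, sigma = 6:
  Var(X_t) = (6)^2 * (1 - exp(-2*4/3 t)) / (2 * 4/3) = 27/2 - 27*exp(-8*t/3)/2.
As t -> infinity, exp(-2*4/3 t) -> 0, so the stationary variance is sigma^2 / (2 theta) = 27/2.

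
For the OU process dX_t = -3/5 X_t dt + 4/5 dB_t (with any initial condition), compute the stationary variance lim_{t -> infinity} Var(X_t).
lim Var(X_t) = 8/15

The OU SDE dX = -theta X dt + sigma dB admits the integrating factor exp(theta t): d(exp(theta t) X_t) = sigma exp(theta t) dB_t. Integrating from 0 to t gives X_t = x_0 * exp(-theta t) + sigma * int_0^t exp(-theta (t-s)) dB_s for any initial x_0. The Itô integral has variance (by the Itô isometry) sigma^2 * int_0^t exp(-2 theta (t - s)) ds = sigma^2 * (1 - exp(-2 theta t)) / (2 theta), independent of x_0.
With theta = 3/5, sigma = 4/5:
  Var(X_t) = (4/5)^2 * (1 - exp(-2*3/5 t)) / (2 * 3/5) = 8/15 - 8*exp(-6*t/5)/15.
As t -> infinity, exp(-2*3/5 t) -> 0, so the stationary variance is sigma^2 / (2 theta) = 8/15.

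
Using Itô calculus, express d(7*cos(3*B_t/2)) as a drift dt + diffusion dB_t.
d(7*cos(3*B_t/2)) = (-63*cos(3*B_t/2)/8) dt + (-21*sin(3*B_t/2)/2) dB_t

Itô's formula for f(B_t) gives d f(B_t) = f'(B_t) dB_t + (1/2) f''(B_t) dt. Compute derivatives of f(x) = 7*cos(3*x/2):
  f'(x)  = -21*sin(3*x/2)/2
  f''(x) = -63*cos(3*x/2)/4
Substitute x = B_t and multiply the f'' term by 1/2:
  drift     = (1/2) * (-63*cos(3*x/2)/4) evaluated at B_t = -63*cos(3*B_t/2)/8
  diffusion = (-21*sin(3*x/2)/2) evaluated at B_t = -21*sin(3*B_t/2)/2
Therefore d(7*cos(3*B_t/2)) = (-63*cos(3*B_t/2)/8) dt + (-21*sin(3*B_t/2)/2) dB_t.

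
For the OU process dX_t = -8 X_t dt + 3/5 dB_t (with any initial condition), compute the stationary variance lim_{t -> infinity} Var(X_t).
lim Var(X_t) = 9/400

The OU SDE dX = -theta X dt + sigma dB admits the integrating factor exp(theta t): d(exp(theta t) X_t) = sigma exp(theta t) dB_t. Integrating from 0 to t gives X_t = x_0 * exp(-theta t) + sigma * int_0^t exp(-theta (t-s)) dB_s for any initial x_0. The Itô integral has variance (by the Itô isometry) sigma^2 * int_0^t exp(-2 theta (t - s)) ds = sigma^2 * (1 - exp(-2 theta t)) / (2 theta), independent of x_0.
With theta = 8, sigma = 3/5:
  Var(X_t) = (3/5)^2 * (1 - exp(-2*8 t)) / (2 * 8) = 9/400 - 9*exp(-16*t)/400.
As t -> infinity, exp(-2*8 t) -> 0, so the stationary variance is sigma^2 / (2 theta) = 9/400.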